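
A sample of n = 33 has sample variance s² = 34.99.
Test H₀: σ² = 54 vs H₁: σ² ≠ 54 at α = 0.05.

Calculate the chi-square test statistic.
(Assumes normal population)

Answer: χ² = 20.7348, fail to reject H₀

Derivation:
df = n - 1 = 32
χ² = (n-1)s²/σ₀² = 32×34.99/54 = 20.7348
Critical values: χ²_{0.975,32} = 18.291, χ²_{0.025,32} = 49.480
Rejection region: χ² < 18.291 or χ² > 49.480
Decision: fail to reject H₀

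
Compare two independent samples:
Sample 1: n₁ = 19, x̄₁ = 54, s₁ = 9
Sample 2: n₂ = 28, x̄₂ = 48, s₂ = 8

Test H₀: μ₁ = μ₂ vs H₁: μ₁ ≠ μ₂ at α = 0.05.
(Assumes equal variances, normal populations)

Answer: t = 2.3990, reject H₀

Derivation:
Pooled variance: s²_p = [18×9² + 27×8²]/(45) = 70.8000
s_p = 8.4143
SE = s_p×√(1/n₁ + 1/n₂) = 8.4143×√(1/19 + 1/28) = 2.5010
t = (x̄₁ - x̄₂)/SE = (54 - 48)/2.5010 = 2.3990
df = 45, t-critical = ±2.014
Decision: reject H₀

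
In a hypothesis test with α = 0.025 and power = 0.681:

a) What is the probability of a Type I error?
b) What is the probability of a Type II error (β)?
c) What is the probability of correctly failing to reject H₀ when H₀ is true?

Answer: a) 0.025, b) 0.319, c) 0.975

Derivation:
a) Type I error probability = α = 0.025
b) Power = P(reject H₀ | H₁ true) = 1 - β = 0.681, so Type II error probability = β = 1 - Power = 0.319
c) P(fail to reject H₀ | H₀ true) = 1 - α = 0.975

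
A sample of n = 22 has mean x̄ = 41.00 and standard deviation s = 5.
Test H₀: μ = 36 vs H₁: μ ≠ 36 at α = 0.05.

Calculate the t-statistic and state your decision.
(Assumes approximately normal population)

df = n - 1 = 21
SE = s/√n = 5/√22 = 1.0660
t = (x̄ - μ₀)/SE = (41.00 - 36)/1.0660 = 4.6904
Critical value: t_{0.025,21} = ±2.080
p-value ≈ 0.0001
Decision: reject H₀

Answer: t = 4.6904, reject H₀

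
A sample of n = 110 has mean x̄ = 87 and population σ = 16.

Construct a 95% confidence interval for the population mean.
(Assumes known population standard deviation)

Confidence level: 95%, α = 0.05
z_0.025 = 1.960
SE = σ/√n = 16/√110 = 1.5255
Margin of error = 1.960 × 1.5255 = 2.9900
CI: x̄ ± margin = 87 ± 2.9900
CI: (84.0100, 89.9900)

Answer: (84.0100, 89.9900)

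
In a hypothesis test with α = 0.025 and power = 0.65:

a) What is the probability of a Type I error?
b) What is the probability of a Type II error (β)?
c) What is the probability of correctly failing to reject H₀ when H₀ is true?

a) Type I error probability = α = 0.025
b) Power = P(reject H₀ | H₁ true) = 1 - β = 0.65, so Type II error probability = β = 1 - Power = 0.35
c) P(fail to reject H₀ | H₀ true) = 1 - α = 0.975

Answer: a) 0.025, b) 0.35, c) 0.975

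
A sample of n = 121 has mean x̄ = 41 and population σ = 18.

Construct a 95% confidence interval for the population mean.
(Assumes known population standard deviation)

Answer: (37.7927, 44.2073)

Derivation:
Confidence level: 95%, α = 0.05
z_0.025 = 1.960
SE = σ/√n = 18/√121 = 1.6364
Margin of error = 1.960 × 1.6364 = 3.2073
CI: x̄ ± margin = 41 ± 3.2073
CI: (37.7927, 44.2073)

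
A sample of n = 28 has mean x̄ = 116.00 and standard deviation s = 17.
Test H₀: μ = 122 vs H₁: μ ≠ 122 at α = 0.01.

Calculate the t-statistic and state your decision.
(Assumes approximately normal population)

Answer: t = -1.8676, fail to reject H₀

Derivation:
df = n - 1 = 27
SE = s/√n = 17/√28 = 3.2127
t = (x̄ - μ₀)/SE = (116.00 - 122)/3.2127 = -1.8676
Critical value: t_{0.005,27} = ±2.771
p-value ≈ 0.0727
Decision: fail to reject H₀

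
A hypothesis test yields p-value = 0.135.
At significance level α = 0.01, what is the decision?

Compare p-value to α:
0.135 ≥ 0.01
Decision: fail to reject H₀

Answer: fail to reject H₀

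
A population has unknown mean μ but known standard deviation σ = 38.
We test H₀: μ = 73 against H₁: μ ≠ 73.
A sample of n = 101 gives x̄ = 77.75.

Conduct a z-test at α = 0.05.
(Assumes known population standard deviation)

Standard error: SE = σ/√n = 38/√101 = 3.7811
z-statistic: z = (x̄ - μ₀)/SE = (77.75 - 73)/3.7811 = 1.2562
Critical value: ±1.960
p-value = 0.2090
Decision: fail to reject H₀

Answer: z = 1.2562, fail to reject H₀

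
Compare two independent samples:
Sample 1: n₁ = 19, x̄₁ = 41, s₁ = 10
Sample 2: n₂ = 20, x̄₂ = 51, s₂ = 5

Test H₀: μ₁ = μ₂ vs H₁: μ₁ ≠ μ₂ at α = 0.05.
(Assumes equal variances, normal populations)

Answer: t = -3.9807, reject H₀

Derivation:
Pooled variance: s²_p = [18×10² + 19×5²]/(37) = 61.4865
s_p = 7.8413
SE = s_p×√(1/n₁ + 1/n₂) = 7.8413×√(1/19 + 1/20) = 2.5121
t = (x̄₁ - x̄₂)/SE = (41 - 51)/2.5121 = -3.9807
df = 37, t-critical = ±2.026
Decision: reject H₀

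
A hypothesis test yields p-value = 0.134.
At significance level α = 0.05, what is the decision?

Compare p-value to α:
0.134 ≥ 0.05
Decision: fail to reject H₀

Answer: fail to reject H₀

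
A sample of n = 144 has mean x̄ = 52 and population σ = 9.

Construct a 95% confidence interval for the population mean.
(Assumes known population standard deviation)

Answer: (50.5300, 53.4700)

Derivation:
Confidence level: 95%, α = 0.05
z_0.025 = 1.960
SE = σ/√n = 9/√144 = 0.7500
Margin of error = 1.960 × 0.7500 = 1.4700
CI: x̄ ± margin = 52 ± 1.4700
CI: (50.5300, 53.4700)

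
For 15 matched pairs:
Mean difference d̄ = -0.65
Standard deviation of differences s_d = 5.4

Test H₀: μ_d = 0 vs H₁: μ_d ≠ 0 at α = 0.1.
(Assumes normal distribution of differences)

df = n - 1 = 14
SE = s_d/√n = 5.4/√15 = 1.3943
t = d̄/SE = -0.65/1.3943 = -0.4662
Critical value: t_{0.05,14} = ±1.761
p-value ≈ 0.6482
Decision: fail to reject H₀

Answer: t = -0.4662, fail to reject H₀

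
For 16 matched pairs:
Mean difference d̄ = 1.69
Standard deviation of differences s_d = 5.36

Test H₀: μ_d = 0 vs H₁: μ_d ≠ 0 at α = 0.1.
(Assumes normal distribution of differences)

Answer: t = 1.2612, fail to reject H₀

Derivation:
df = n - 1 = 15
SE = s_d/√n = 5.36/√16 = 1.3400
t = d̄/SE = 1.69/1.3400 = 1.2612
Critical value: t_{0.05,15} = ±1.753
p-value ≈ 0.2265
Decision: fail to reject H₀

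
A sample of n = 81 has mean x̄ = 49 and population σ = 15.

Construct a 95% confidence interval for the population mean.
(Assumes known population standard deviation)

Confidence level: 95%, α = 0.05
z_0.025 = 1.960
SE = σ/√n = 15/√81 = 1.6667
Margin of error = 1.960 × 1.6667 = 3.2667
CI: x̄ ± margin = 49 ± 3.2667
CI: (45.7333, 52.2667)

Answer: (45.7333, 52.2667)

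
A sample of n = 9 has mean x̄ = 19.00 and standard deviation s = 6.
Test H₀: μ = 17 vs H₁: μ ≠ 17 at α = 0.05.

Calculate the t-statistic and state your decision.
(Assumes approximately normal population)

df = n - 1 = 8
SE = s/√n = 6/√9 = 2.0000
t = (x̄ - μ₀)/SE = (19.00 - 17)/2.0000 = 1.0000
Critical value: t_{0.025,8} = ±2.306
p-value ≈ 0.3466
Decision: fail to reject H₀

Answer: t = 1.0000, fail to reject H₀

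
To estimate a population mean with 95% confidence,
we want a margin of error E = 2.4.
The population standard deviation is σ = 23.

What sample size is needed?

z_0.025 = 1.960
n = (z×σ/E)² = (1.960×23/2.4)²
n = 352.8136
Round up: n = 353

Answer: n = 353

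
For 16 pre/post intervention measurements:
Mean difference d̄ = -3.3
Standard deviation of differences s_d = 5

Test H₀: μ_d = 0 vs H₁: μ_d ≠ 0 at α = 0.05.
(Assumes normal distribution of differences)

Answer: t = -2.6400, reject H₀

Derivation:
df = n - 1 = 15
SE = s_d/√n = 5/√16 = 1.2500
t = d̄/SE = -3.3/1.2500 = -2.6400
Critical value: t_{0.025,15} = ±2.131
p-value ≈ 0.0186
Decision: reject H₀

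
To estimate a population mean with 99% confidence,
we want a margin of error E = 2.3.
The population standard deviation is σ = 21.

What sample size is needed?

z_0.005 = 2.576
n = (z×σ/E)² = (2.576×21/2.3)²
n = 553.1904
Round up: n = 554

Answer: n = 554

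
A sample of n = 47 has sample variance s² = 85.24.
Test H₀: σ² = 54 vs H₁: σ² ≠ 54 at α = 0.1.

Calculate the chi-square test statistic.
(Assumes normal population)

Answer: χ² = 72.6119, reject H₀

Derivation:
df = n - 1 = 46
χ² = (n-1)s²/σ₀² = 46×85.24/54 = 72.6119
Critical values: χ²_{0.95,46} = 31.439, χ²_{0.05,46} = 62.830
Rejection region: χ² < 31.439 or χ² > 62.830
Decision: reject H₀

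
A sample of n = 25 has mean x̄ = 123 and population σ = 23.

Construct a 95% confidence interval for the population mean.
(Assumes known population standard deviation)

Answer: (113.9840, 132.0160)

Derivation:
Confidence level: 95%, α = 0.05
z_0.025 = 1.960
SE = σ/√n = 23/√25 = 4.6000
Margin of error = 1.960 × 4.6000 = 9.0160
CI: x̄ ± margin = 123 ± 9.0160
CI: (113.9840, 132.0160)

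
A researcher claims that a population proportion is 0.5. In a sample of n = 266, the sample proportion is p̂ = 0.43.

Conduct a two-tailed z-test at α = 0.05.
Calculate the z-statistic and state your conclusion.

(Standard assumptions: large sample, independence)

Answer: z = -2.2833, reject H₀

Derivation:
H₀: p = 0.5, H₁: p ≠ 0.5
Standard error: SE = √(p₀(1-p₀)/n) = √(0.5×0.5/266) = 0.030657
z-statistic: z = (p̂ - p₀)/SE = (0.43 - 0.5)/0.030657 = -2.2833
Critical value: z_0.025 = ±1.960
p-value = 0.0224
Decision: reject H₀ at α = 0.05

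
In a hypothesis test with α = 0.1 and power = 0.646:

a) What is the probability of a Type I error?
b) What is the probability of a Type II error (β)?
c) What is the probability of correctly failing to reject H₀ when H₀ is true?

a) Type I error probability = α = 0.1
b) Power = P(reject H₀ | H₁ true) = 1 - β = 0.646, so Type II error probability = β = 1 - Power = 0.354
c) P(fail to reject H₀ | H₀ true) = 1 - α = 0.9

Answer: a) 0.1, b) 0.354, c) 0.9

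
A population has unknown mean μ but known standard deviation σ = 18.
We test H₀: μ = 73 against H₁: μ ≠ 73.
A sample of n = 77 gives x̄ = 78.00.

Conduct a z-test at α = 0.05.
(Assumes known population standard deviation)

Answer: z = 2.4375, reject H₀

Derivation:
Standard error: SE = σ/√n = 18/√77 = 2.0513
z-statistic: z = (x̄ - μ₀)/SE = (78.00 - 73)/2.0513 = 2.4375
Critical value: ±1.960
p-value = 0.0148
Decision: reject H₀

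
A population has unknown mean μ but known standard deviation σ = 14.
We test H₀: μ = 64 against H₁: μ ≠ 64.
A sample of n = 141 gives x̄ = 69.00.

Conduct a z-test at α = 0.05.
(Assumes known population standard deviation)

Standard error: SE = σ/√n = 14/√141 = 1.1790
z-statistic: z = (x̄ - μ₀)/SE = (69.00 - 64)/1.1790 = 4.2409
Critical value: ±1.960
p-value < 0.0001
Decision: reject H₀

Answer: z = 4.2409, reject H₀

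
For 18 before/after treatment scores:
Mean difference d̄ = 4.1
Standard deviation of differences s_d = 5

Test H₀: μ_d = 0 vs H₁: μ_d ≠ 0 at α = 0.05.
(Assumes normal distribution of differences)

df = n - 1 = 17
SE = s_d/√n = 5/√18 = 1.1785
t = d̄/SE = 4.1/1.1785 = 3.4790
Critical value: t_{0.025,17} = ±2.110
p-value ≈ 0.0029
Decision: reject H₀

Answer: t = 3.4790, reject H₀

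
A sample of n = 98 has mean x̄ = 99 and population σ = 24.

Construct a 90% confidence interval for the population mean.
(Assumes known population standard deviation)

Confidence level: 90%, α = 0.1
z_0.05 = 1.645
SE = σ/√n = 24/√98 = 2.4244
Margin of error = 1.645 × 2.4244 = 3.9881
CI: x̄ ± margin = 99 ± 3.9881
CI: (95.0119, 102.9881)

Answer: (95.0119, 102.9881)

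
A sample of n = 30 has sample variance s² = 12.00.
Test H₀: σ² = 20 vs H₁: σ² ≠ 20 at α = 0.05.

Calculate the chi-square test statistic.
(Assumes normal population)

df = n - 1 = 29
χ² = (n-1)s²/σ₀² = 29×12.00/20 = 17.4000
Critical values: χ²_{0.975,29} = 16.047, χ²_{0.025,29} = 45.722
Rejection region: χ² < 16.047 or χ² > 45.722
Decision: fail to reject H₀

Answer: χ² = 17.4000, fail to reject H₀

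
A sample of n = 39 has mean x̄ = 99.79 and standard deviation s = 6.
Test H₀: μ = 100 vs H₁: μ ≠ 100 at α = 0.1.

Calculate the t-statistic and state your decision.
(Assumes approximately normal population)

df = n - 1 = 38
SE = s/√n = 6/√39 = 0.9608
t = (x̄ - μ₀)/SE = (99.79 - 100)/0.9608 = -0.2186
Critical value: t_{0.05,38} = ±1.686
p-value ≈ 0.8281
Decision: fail to reject H₀

Answer: t = -0.2186, fail to reject H₀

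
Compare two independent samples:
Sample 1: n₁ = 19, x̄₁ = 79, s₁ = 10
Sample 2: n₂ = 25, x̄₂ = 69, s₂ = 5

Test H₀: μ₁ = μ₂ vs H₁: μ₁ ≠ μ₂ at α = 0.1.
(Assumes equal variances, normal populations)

Answer: t = 4.3465, reject H₀

Derivation:
Pooled variance: s²_p = [18×10² + 24×5²]/(42) = 57.1429
s_p = 7.5593
SE = s_p×√(1/n₁ + 1/n₂) = 7.5593×√(1/19 + 1/25) = 2.3007
t = (x̄₁ - x̄₂)/SE = (79 - 69)/2.3007 = 4.3465
df = 42, t-critical = ±1.682
Decision: reject H₀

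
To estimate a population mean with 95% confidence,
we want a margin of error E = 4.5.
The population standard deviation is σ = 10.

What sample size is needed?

z_0.025 = 1.960
n = (z×σ/E)² = (1.960×10/4.5)²
n = 18.9709
Round up: n = 19

Answer: n = 19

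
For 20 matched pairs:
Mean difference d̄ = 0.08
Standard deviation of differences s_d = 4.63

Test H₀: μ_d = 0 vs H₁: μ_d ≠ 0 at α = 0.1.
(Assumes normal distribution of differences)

Answer: t = 0.0773, fail to reject H₀

Derivation:
df = n - 1 = 19
SE = s_d/√n = 4.63/√20 = 1.0353
t = d̄/SE = 0.08/1.0353 = 0.0773
Critical value: t_{0.05,19} = ±1.729
p-value ≈ 0.9392
Decision: fail to reject H₀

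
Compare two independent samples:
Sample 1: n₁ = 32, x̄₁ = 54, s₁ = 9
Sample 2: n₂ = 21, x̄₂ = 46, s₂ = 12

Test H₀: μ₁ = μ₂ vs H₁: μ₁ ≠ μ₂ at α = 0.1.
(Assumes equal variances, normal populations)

Answer: t = 2.7707, reject H₀

Derivation:
Pooled variance: s²_p = [31×9² + 20×12²]/(51) = 105.7059
s_p = 10.2813
SE = s_p×√(1/n₁ + 1/n₂) = 10.2813×√(1/32 + 1/21) = 2.8874
t = (x̄₁ - x̄₂)/SE = (54 - 46)/2.8874 = 2.7707
df = 51, t-critical = ±1.675
Decision: reject H₀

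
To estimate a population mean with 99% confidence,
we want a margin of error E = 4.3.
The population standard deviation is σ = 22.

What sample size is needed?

Answer: n = 174

Derivation:
z_0.005 = 2.576
n = (z×σ/E)² = (2.576×22/4.3)²
n = 173.7001
Round up: n = 174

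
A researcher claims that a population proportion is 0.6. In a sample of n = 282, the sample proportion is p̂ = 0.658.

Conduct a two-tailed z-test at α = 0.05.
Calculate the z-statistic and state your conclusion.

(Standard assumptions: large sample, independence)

H₀: p = 0.6, H₁: p ≠ 0.6
Standard error: SE = √(p₀(1-p₀)/n) = √(0.6×0.4/282) = 0.029173
z-statistic: z = (p̂ - p₀)/SE = (0.658 - 0.6)/0.029173 = 1.9881
Critical value: z_0.025 = ±1.960
p-value = 0.0468
Decision: reject H₀ at α = 0.05

Answer: z = 1.9881, reject H₀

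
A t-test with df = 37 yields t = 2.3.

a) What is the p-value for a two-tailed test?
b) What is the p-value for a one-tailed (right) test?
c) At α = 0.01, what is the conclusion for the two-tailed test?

Using t-distribution with df = 37:
a) Two-tailed: p = 2×P(T > 2.3) = 0.0272
b) One-tailed: p = P(T > 2.3) = 0.0136
c) 0.0272 ≥ 0.01, fail to reject H₀

Answer: a) 0.0272, b) 0.0136, c) fail to reject H₀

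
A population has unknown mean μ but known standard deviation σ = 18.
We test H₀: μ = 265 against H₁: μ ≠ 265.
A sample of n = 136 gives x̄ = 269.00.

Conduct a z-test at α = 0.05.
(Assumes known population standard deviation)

Answer: z = 2.5915, reject H₀

Derivation:
Standard error: SE = σ/√n = 18/√136 = 1.5435
z-statistic: z = (x̄ - μ₀)/SE = (269.00 - 265)/1.5435 = 2.5915
Critical value: ±1.960
p-value = 0.0096
Decision: reject H₀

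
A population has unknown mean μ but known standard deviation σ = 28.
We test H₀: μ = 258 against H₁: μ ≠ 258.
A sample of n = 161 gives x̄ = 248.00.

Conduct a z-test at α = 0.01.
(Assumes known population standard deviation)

Standard error: SE = σ/√n = 28/√161 = 2.2067
z-statistic: z = (x̄ - μ₀)/SE = (248.00 - 258)/2.2067 = -4.5317
Critical value: ±2.576
p-value < 0.0001
Decision: reject H₀

Answer: z = -4.5317, reject H₀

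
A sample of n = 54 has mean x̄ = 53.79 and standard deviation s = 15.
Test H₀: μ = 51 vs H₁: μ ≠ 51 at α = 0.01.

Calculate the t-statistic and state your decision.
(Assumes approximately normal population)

Answer: t = 1.3668, fail to reject H₀

Derivation:
df = n - 1 = 53
SE = s/√n = 15/√54 = 2.0412
t = (x̄ - μ₀)/SE = (53.79 - 51)/2.0412 = 1.3668
Critical value: t_{0.005,53} = ±2.672
p-value ≈ 0.1775
Decision: fail to reject H₀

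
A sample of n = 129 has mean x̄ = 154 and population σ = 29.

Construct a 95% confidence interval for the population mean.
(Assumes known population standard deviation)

Answer: (148.9955, 159.0045)

Derivation:
Confidence level: 95%, α = 0.05
z_0.025 = 1.960
SE = σ/√n = 29/√129 = 2.5533
Margin of error = 1.960 × 2.5533 = 5.0045
CI: x̄ ± margin = 154 ± 5.0045
CI: (148.9955, 159.0045)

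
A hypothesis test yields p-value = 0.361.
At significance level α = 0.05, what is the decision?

Compare p-value to α:
0.361 ≥ 0.05
Decision: fail to reject H₀

Answer: fail to reject H₀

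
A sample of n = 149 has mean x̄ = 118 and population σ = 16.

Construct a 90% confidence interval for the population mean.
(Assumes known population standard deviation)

Confidence level: 90%, α = 0.1
z_0.05 = 1.645
SE = σ/√n = 16/√149 = 1.3108
Margin of error = 1.645 × 1.3108 = 2.1563
CI: x̄ ± margin = 118 ± 2.1563
CI: (115.8437, 120.1563)

Answer: (115.8437, 120.1563)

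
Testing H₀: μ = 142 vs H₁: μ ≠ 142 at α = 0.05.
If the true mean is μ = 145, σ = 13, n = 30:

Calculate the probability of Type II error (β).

SE = σ/√n = 13/√30 = 2.3735
Critical values: μ₀ ± z_0.025×SE = 142 ± 1.960×2.3735
Acceptance region: (137.3479, 146.6521)
Under H₁ (μ = 145): z_high = (146.6521 - 145)/2.3735 = 0.6961, z_low = (137.3479 - 145)/2.3735 = -3.2240
β = P(not reject | H₁) = Φ(0.6961) - Φ(-3.2240) ≈ 0.7562

Answer: β ≈ 0.7562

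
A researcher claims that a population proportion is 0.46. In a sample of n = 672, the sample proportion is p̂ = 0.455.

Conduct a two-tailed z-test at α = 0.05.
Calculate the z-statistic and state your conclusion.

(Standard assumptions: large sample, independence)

Answer: z = -0.2601, fail to reject H₀

Derivation:
H₀: p = 0.46, H₁: p ≠ 0.46
Standard error: SE = √(p₀(1-p₀)/n) = √(0.46×0.54/672) = 0.019226
z-statistic: z = (p̂ - p₀)/SE = (0.455 - 0.46)/0.019226 = -0.2601
Critical value: z_0.025 = ±1.960
p-value = 0.7948
Decision: fail to reject H₀ at α = 0.05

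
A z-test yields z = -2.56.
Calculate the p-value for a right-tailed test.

Answer: p-value ≈ 0.9948

Derivation:
For z = -2.56:
p = P(Z > -2.56) = 1 - Φ(-2.56) = 0.9948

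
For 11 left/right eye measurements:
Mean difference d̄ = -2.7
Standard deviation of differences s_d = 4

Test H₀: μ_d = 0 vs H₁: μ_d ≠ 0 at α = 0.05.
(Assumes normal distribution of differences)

Answer: t = -2.2388, reject H₀

Derivation:
df = n - 1 = 10
SE = s_d/√n = 4/√11 = 1.2060
t = d̄/SE = -2.7/1.2060 = -2.2388
Critical value: t_{0.025,10} = ±2.228
p-value ≈ 0.0491
Decision: reject H₀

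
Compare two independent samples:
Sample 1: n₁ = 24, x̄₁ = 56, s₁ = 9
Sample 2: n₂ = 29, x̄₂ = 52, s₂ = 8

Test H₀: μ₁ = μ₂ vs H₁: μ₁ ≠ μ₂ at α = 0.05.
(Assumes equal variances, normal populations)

Answer: t = 1.7123, fail to reject H₀

Derivation:
Pooled variance: s²_p = [23×9² + 28×8²]/(51) = 71.6667
s_p = 8.4656
SE = s_p×√(1/n₁ + 1/n₂) = 8.4656×√(1/24 + 1/29) = 2.3361
t = (x̄₁ - x̄₂)/SE = (56 - 52)/2.3361 = 1.7123
df = 51, t-critical = ±2.008
Decision: fail to reject H₀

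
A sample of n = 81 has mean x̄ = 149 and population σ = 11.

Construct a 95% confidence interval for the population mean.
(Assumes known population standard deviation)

Confidence level: 95%, α = 0.05
z_0.025 = 1.960
SE = σ/√n = 11/√81 = 1.2222
Margin of error = 1.960 × 1.2222 = 2.3955
CI: x̄ ± margin = 149 ± 2.3955
CI: (146.6045, 151.3955)

Answer: (146.6045, 151.3955)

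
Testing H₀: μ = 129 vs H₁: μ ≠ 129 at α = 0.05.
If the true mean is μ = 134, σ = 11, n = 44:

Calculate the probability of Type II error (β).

SE = σ/√n = 11/√44 = 1.6583
Critical values: μ₀ ± z_0.025×SE = 129 ± 1.960×1.6583
Acceptance region: (125.7497, 132.2503)
Under H₁ (μ = 134): z_high = (132.2503 - 134)/1.6583 = -1.0551, z_low = (125.7497 - 134)/1.6583 = -4.9752
β = P(not reject | H₁) = Φ(-1.0551) - Φ(-4.9752) ≈ 0.1457

Answer: β ≈ 0.1457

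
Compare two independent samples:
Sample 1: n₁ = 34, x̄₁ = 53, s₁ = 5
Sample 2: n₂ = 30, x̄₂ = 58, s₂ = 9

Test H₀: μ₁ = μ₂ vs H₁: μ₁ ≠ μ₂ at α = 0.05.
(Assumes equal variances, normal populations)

Pooled variance: s²_p = [33×5² + 29×9²]/(62) = 51.1935
s_p = 7.1550
SE = s_p×√(1/n₁ + 1/n₂) = 7.1550×√(1/34 + 1/30) = 1.7923
t = (x̄₁ - x̄₂)/SE = (53 - 58)/1.7923 = -2.7897
df = 62, t-critical = ±1.999
Decision: reject H₀

Answer: t = -2.7897, reject H₀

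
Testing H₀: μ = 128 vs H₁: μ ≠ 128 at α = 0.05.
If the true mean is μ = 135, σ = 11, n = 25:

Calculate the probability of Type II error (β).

Answer: β ≈ 0.1109

Derivation:
SE = σ/√n = 11/√25 = 2.2000
Critical values: μ₀ ± z_0.025×SE = 128 ± 1.960×2.2000
Acceptance region: (123.6880, 132.3120)
Under H₁ (μ = 135): z_high = (132.3120 - 135)/2.2000 = -1.2218, z_low = (123.6880 - 135)/2.2000 = -5.1418
β = P(not reject | H₁) = Φ(-1.2218) - Φ(-5.1418) ≈ 0.1109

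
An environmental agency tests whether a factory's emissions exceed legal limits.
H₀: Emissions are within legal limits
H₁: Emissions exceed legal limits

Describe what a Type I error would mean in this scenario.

Answer: Citing a compliant factory for excess emissions

Derivation:
Type I error (α): Rejecting H₀ when H₀ is true
Type II error (β): Failing to reject H₀ when H₁ is true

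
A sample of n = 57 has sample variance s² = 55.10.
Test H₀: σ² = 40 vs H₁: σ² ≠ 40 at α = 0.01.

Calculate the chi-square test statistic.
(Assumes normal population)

df = n - 1 = 56
χ² = (n-1)s²/σ₀² = 56×55.10/40 = 77.1400
Critical values: χ²_{0.995,56} = 32.490, χ²_{0.005,56} = 86.994
Rejection region: χ² < 32.490 or χ² > 86.994
Decision: fail to reject H₀

Answer: χ² = 77.1400, fail to reject H₀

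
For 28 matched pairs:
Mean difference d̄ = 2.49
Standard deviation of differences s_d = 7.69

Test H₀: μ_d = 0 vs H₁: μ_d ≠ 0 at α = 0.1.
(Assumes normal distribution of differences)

Answer: t = 1.7133, reject H₀

Derivation:
df = n - 1 = 27
SE = s_d/√n = 7.69/√28 = 1.4533
t = d̄/SE = 2.49/1.4533 = 1.7133
Critical value: t_{0.05,27} = ±1.703
p-value ≈ 0.0981
Decision: reject H₀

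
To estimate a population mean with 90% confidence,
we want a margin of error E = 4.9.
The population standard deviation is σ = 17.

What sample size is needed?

Answer: n = 33

Derivation:
z_0.05 = 1.645
n = (z×σ/E)² = (1.645×17/4.9)²
n = 32.5715
Round up: n = 33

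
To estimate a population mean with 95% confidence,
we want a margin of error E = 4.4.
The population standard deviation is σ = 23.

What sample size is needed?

Answer: n = 105

Derivation:
z_0.025 = 1.960
n = (z×σ/E)² = (1.960×23/4.4)²
n = 104.9693
Round up: n = 105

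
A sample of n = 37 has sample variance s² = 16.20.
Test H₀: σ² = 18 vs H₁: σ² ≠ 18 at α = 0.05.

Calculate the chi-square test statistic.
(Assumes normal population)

Answer: χ² = 32.4000, fail to reject H₀

Derivation:
df = n - 1 = 36
χ² = (n-1)s²/σ₀² = 36×16.20/18 = 32.4000
Critical values: χ²_{0.975,36} = 21.336, χ²_{0.025,36} = 54.437
Rejection region: χ² < 21.336 or χ² > 54.437
Decision: fail to reject H₀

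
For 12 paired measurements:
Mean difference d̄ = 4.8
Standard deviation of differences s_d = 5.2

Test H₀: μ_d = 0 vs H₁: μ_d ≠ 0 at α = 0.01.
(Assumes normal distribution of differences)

Answer: t = 3.1977, reject H₀

Derivation:
df = n - 1 = 11
SE = s_d/√n = 5.2/√12 = 1.5011
t = d̄/SE = 4.8/1.5011 = 3.1977
Critical value: t_{0.005,11} = ±3.106
p-value ≈ 0.0085
Decision: reject H₀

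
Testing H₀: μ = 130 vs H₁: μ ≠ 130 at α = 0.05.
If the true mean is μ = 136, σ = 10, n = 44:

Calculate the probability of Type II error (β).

SE = σ/√n = 10/√44 = 1.5076
Critical values: μ₀ ± z_0.025×SE = 130 ± 1.960×1.5076
Acceptance region: (127.0451, 132.9549)
Under H₁ (μ = 136): z_high = (132.9549 - 136)/1.5076 = -2.0198, z_low = (127.0451 - 136)/1.5076 = -5.9398
β = P(not reject | H₁) = Φ(-2.0198) - Φ(-5.9398) ≈ 0.0217

Answer: β ≈ 0.0217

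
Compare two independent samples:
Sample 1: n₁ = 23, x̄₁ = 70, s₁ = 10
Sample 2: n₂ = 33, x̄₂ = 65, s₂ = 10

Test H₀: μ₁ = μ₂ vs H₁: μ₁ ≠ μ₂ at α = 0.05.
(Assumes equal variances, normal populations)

Pooled variance: s²_p = [22×10² + 32×10²]/(54) = 100.0000
s_p = 10.0000
SE = s_p×√(1/n₁ + 1/n₂) = 10.0000×√(1/23 + 1/33) = 2.7163
t = (x̄₁ - x̄₂)/SE = (70 - 65)/2.7163 = 1.8407
df = 54, t-critical = ±2.005
Decision: fail to reject H₀

Answer: t = 1.8407, fail to reject H₀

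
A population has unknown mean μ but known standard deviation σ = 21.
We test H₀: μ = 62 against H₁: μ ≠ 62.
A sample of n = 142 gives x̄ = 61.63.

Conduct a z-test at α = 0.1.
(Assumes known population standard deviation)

Answer: z = -0.2100, fail to reject H₀

Derivation:
Standard error: SE = σ/√n = 21/√142 = 1.7623
z-statistic: z = (x̄ - μ₀)/SE = (61.63 - 62)/1.7623 = -0.2100
Critical value: ±1.645
p-value = 0.8337
Decision: fail to reject H₀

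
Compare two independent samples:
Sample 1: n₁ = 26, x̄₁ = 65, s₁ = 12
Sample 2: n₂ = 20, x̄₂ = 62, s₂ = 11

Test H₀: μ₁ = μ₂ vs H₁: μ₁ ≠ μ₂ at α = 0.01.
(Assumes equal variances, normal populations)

Answer: t = 0.8711, fail to reject H₀

Derivation:
Pooled variance: s²_p = [25×12² + 19×11²]/(44) = 134.0682
s_p = 11.5788
SE = s_p×√(1/n₁ + 1/n₂) = 11.5788×√(1/26 + 1/20) = 3.4438
t = (x̄₁ - x̄₂)/SE = (65 - 62)/3.4438 = 0.8711
df = 44, t-critical = ±2.692
Decision: fail to reject H₀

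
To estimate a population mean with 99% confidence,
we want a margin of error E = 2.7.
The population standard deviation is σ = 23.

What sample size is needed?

Answer: n = 482

Derivation:
z_0.005 = 2.576
n = (z×σ/E)² = (2.576×23/2.7)²
n = 481.5261
Round up: n = 482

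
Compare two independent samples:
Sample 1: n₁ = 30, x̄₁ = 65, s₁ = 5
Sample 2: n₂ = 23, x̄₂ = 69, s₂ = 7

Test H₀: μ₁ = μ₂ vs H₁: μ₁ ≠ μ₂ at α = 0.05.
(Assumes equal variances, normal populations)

Answer: t = -2.4273, reject H₀

Derivation:
Pooled variance: s²_p = [29×5² + 22×7²]/(51) = 35.3529
s_p = 5.9458
SE = s_p×√(1/n₁ + 1/n₂) = 5.9458×√(1/30 + 1/23) = 1.6479
t = (x̄₁ - x̄₂)/SE = (65 - 69)/1.6479 = -2.4273
df = 51, t-critical = ±2.008
Decision: reject H₀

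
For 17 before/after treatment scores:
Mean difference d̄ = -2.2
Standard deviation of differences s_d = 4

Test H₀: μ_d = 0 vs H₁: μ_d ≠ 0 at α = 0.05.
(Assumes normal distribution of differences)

Answer: t = -2.2678, reject H₀

Derivation:
df = n - 1 = 16
SE = s_d/√n = 4/√17 = 0.9701
t = d̄/SE = -2.2/0.9701 = -2.2678
Critical value: t_{0.025,16} = ±2.120
p-value ≈ 0.0375
Decision: reject H₀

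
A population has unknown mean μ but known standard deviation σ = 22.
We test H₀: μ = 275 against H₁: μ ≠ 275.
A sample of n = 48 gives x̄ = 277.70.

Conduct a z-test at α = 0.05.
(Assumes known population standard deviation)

Answer: z = 0.8503, fail to reject H₀

Derivation:
Standard error: SE = σ/√n = 22/√48 = 3.1754
z-statistic: z = (x̄ - μ₀)/SE = (277.70 - 275)/3.1754 = 0.8503
Critical value: ±1.960
p-value = 0.3952
Decision: fail to reject H₀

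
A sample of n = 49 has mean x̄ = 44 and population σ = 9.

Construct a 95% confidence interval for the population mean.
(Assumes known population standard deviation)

Confidence level: 95%, α = 0.05
z_0.025 = 1.960
SE = σ/√n = 9/√49 = 1.2857
Margin of error = 1.960 × 1.2857 = 2.5200
CI: x̄ ± margin = 44 ± 2.5200
CI: (41.4800, 46.5200)

Answer: (41.4800, 46.5200)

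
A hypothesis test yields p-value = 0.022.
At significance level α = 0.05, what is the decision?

Answer: reject H₀

Derivation:
Compare p-value to α:
0.022 < 0.05
Decision: reject H₀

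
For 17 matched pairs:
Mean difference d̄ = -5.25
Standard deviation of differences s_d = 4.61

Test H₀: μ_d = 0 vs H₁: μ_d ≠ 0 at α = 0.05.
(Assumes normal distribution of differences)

Answer: t = -4.6955, reject H₀

Derivation:
df = n - 1 = 16
SE = s_d/√n = 4.61/√17 = 1.1181
t = d̄/SE = -5.25/1.1181 = -4.6955
Critical value: t_{0.025,16} = ±2.120
p-value ≈ 0.0002
Decision: reject H₀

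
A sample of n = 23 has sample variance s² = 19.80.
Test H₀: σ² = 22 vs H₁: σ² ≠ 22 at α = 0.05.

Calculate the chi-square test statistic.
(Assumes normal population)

Answer: χ² = 19.8000, fail to reject H₀

Derivation:
df = n - 1 = 22
χ² = (n-1)s²/σ₀² = 22×19.80/22 = 19.8000
Critical values: χ²_{0.975,22} = 10.982, χ²_{0.025,22} = 36.781
Rejection region: χ² < 10.982 or χ² > 36.781
Decision: fail to reject H₀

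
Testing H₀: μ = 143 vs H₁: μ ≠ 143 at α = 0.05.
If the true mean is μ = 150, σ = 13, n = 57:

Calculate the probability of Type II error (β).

Answer: β ≈ 0.0176

Derivation:
SE = σ/√n = 13/√57 = 1.7219
Critical values: μ₀ ± z_0.025×SE = 143 ± 1.960×1.7219
Acceptance region: (139.6251, 146.3749)
Under H₁ (μ = 150): z_high = (146.3749 - 150)/1.7219 = -2.1053, z_low = (139.6251 - 150)/1.7219 = -6.0253
β = P(not reject | H₁) = Φ(-2.1053) - Φ(-6.0253) ≈ 0.0176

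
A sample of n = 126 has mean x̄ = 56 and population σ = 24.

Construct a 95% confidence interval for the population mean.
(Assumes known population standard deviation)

Answer: (51.8093, 60.1907)

Derivation:
Confidence level: 95%, α = 0.05
z_0.025 = 1.960
SE = σ/√n = 24/√126 = 2.1381
Margin of error = 1.960 × 2.1381 = 4.1907
CI: x̄ ± margin = 56 ± 4.1907
CI: (51.8093, 60.1907)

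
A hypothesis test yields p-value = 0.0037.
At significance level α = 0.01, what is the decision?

Compare p-value to α:
0.0037 < 0.01
Decision: reject H₀

Answer: reject H₀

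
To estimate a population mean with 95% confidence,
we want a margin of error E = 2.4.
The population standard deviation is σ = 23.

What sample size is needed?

z_0.025 = 1.960
n = (z×σ/E)² = (1.960×23/2.4)²
n = 352.8136
Round up: n = 353

Answer: n = 353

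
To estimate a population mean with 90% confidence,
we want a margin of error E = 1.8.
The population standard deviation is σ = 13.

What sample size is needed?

z_0.05 = 1.645
n = (z×σ/E)² = (1.645×13/1.8)²
n = 141.1476
Round up: n = 142

Answer: n = 142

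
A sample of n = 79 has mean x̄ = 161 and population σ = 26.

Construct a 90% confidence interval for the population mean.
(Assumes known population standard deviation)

Answer: (156.1880, 165.8120)

Derivation:
Confidence level: 90%, α = 0.1
z_0.05 = 1.645
SE = σ/√n = 26/√79 = 2.9252
Margin of error = 1.645 × 2.9252 = 4.8120
CI: x̄ ± margin = 161 ± 4.8120
CI: (156.1880, 165.8120)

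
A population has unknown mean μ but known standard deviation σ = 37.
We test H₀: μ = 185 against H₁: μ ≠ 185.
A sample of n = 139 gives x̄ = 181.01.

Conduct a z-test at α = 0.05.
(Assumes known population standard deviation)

Standard error: SE = σ/√n = 37/√139 = 3.1383
z-statistic: z = (x̄ - μ₀)/SE = (181.01 - 185)/3.1383 = -1.2714
Critical value: ±1.960
p-value = 0.2036
Decision: fail to reject H₀

Answer: z = -1.2714, fail to reject H₀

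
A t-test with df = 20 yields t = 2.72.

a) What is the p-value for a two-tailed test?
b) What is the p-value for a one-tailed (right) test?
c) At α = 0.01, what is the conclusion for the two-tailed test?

Using t-distribution with df = 20:
a) Two-tailed: p = 2×P(T > 2.72) = 0.0132
b) One-tailed: p = P(T > 2.72) = 0.0066
c) 0.0132 ≥ 0.01, fail to reject H₀

Answer: a) 0.0132, b) 0.0066, c) fail to reject H₀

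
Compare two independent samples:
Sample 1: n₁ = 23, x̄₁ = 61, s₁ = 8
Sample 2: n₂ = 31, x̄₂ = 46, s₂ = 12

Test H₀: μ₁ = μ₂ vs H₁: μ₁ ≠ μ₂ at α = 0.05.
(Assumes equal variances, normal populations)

Answer: t = 5.1932, reject H₀

Derivation:
Pooled variance: s²_p = [22×8² + 30×12²]/(52) = 110.1538
s_p = 10.4954
SE = s_p×√(1/n₁ + 1/n₂) = 10.4954×√(1/23 + 1/31) = 2.8884
t = (x̄₁ - x̄₂)/SE = (61 - 46)/2.8884 = 5.1932
df = 52, t-critical = ±2.007
Decision: reject H₀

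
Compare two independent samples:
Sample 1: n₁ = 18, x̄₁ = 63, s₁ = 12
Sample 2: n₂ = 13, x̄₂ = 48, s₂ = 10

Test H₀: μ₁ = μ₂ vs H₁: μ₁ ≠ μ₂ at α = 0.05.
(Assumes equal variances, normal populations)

Answer: t = 3.6744, reject H₀

Derivation:
Pooled variance: s²_p = [17×12² + 12×10²]/(29) = 125.7931
s_p = 11.2158
SE = s_p×√(1/n₁ + 1/n₂) = 11.2158×√(1/18 + 1/13) = 4.0823
t = (x̄₁ - x̄₂)/SE = (63 - 48)/4.0823 = 3.6744
df = 29, t-critical = ±2.045
Decision: reject H₀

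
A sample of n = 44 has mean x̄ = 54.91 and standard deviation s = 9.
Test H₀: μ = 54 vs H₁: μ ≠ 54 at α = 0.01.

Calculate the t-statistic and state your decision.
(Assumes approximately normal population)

df = n - 1 = 43
SE = s/√n = 9/√44 = 1.3568
t = (x̄ - μ₀)/SE = (54.91 - 54)/1.3568 = 0.6707
Critical value: t_{0.005,43} = ±2.695
p-value ≈ 0.5060
Decision: fail to reject H₀

Answer: t = 0.6707, fail to reject H₀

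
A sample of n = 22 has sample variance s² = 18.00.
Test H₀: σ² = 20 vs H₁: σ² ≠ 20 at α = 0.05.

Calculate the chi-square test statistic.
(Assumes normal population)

Answer: χ² = 18.9000, fail to reject H₀

Derivation:
df = n - 1 = 21
χ² = (n-1)s²/σ₀² = 21×18.00/20 = 18.9000
Critical values: χ²_{0.975,21} = 10.283, χ²_{0.025,21} = 35.479
Rejection region: χ² < 10.283 or χ² > 35.479
Decision: fail to reject H₀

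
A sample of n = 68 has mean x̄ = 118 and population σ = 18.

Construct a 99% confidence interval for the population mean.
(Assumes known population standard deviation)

Confidence level: 99%, α = 0.01
z_0.005 = 2.576
SE = σ/√n = 18/√68 = 2.1828
Margin of error = 2.576 × 2.1828 = 5.6229
CI: x̄ ± margin = 118 ± 5.6229
CI: (112.3771, 123.6229)

Answer: (112.3771, 123.6229)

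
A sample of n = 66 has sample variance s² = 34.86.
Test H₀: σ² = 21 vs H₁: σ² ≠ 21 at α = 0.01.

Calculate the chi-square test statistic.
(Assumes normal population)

Answer: χ² = 107.9000, reject H₀

Derivation:
df = n - 1 = 65
χ² = (n-1)s²/σ₀² = 65×34.86/21 = 107.9000
Critical values: χ²_{0.995,65} = 39.383, χ²_{0.005,65} = 98.105
Rejection region: χ² < 39.383 or χ² > 98.105
Decision: reject H₀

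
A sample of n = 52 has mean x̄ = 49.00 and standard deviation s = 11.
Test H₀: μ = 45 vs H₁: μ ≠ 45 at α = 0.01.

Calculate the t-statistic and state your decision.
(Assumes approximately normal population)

df = n - 1 = 51
SE = s/√n = 11/√52 = 1.5254
t = (x̄ - μ₀)/SE = (49.00 - 45)/1.5254 = 2.6223
Critical value: t_{0.005,51} = ±2.676
p-value ≈ 0.0115
Decision: fail to reject H₀

Answer: t = 2.6223, fail to reject H₀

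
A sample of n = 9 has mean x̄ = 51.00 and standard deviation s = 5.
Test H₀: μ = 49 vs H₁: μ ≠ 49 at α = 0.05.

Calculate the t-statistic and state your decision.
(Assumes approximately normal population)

df = n - 1 = 8
SE = s/√n = 5/√9 = 1.6667
t = (x̄ - μ₀)/SE = (51.00 - 49)/1.6667 = 1.2000
Critical value: t_{0.025,8} = ±2.306
p-value ≈ 0.2645
Decision: fail to reject H₀

Answer: t = 1.2000, fail to reject H₀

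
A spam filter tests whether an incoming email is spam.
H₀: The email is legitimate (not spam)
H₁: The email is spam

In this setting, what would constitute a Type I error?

Type I error (α): Rejecting H₀ when H₀ is true
Type II error (β): Failing to reject H₀ when H₁ is true

Answer: Marking a legitimate email as spam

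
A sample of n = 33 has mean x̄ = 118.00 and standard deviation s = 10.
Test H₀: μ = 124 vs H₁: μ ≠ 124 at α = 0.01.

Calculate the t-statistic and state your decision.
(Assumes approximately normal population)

Answer: t = -3.4467, reject H₀

Derivation:
df = n - 1 = 32
SE = s/√n = 10/√33 = 1.7408
t = (x̄ - μ₀)/SE = (118.00 - 124)/1.7408 = -3.4467
Critical value: t_{0.005,32} = ±2.738
p-value ≈ 0.0016
Decision: reject H₀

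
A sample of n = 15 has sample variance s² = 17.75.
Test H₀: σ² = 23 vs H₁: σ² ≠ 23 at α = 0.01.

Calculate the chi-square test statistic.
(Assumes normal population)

Answer: χ² = 10.8043, fail to reject H₀

Derivation:
df = n - 1 = 14
χ² = (n-1)s²/σ₀² = 14×17.75/23 = 10.8043
Critical values: χ²_{0.995,14} = 4.075, χ²_{0.005,14} = 31.319
Rejection region: χ² < 4.075 or χ² > 31.319
Decision: fail to reject H₀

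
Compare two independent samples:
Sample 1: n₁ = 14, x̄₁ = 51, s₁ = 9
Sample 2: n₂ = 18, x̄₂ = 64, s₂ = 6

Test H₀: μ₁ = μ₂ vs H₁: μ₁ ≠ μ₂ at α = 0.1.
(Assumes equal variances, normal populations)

Pooled variance: s²_p = [13×9² + 17×6²]/(30) = 55.5000
s_p = 7.4498
SE = s_p×√(1/n₁ + 1/n₂) = 7.4498×√(1/14 + 1/18) = 2.6547
t = (x̄₁ - x̄₂)/SE = (51 - 64)/2.6547 = -4.8970
df = 30, t-critical = ±1.697
Decision: reject H₀

Answer: t = -4.8970, reject H₀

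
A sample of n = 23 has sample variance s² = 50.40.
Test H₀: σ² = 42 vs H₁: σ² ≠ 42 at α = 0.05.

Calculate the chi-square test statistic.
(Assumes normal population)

Answer: χ² = 26.4000, fail to reject H₀

Derivation:
df = n - 1 = 22
χ² = (n-1)s²/σ₀² = 22×50.40/42 = 26.4000
Critical values: χ²_{0.975,22} = 10.982, χ²_{0.025,22} = 36.781
Rejection region: χ² < 10.982 or χ² > 36.781
Decision: fail to reject H₀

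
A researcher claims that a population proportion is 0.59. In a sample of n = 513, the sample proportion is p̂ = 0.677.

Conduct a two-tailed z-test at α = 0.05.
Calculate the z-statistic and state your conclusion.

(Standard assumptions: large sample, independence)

Answer: z = 4.0064, reject H₀

Derivation:
H₀: p = 0.59, H₁: p ≠ 0.59
Standard error: SE = √(p₀(1-p₀)/n) = √(0.59×0.41/513) = 0.021715
z-statistic: z = (p̂ - p₀)/SE = (0.677 - 0.59)/0.021715 = 4.0064
Critical value: z_0.025 = ±1.960
p-value = 0.0001
Decision: reject H₀ at α = 0.05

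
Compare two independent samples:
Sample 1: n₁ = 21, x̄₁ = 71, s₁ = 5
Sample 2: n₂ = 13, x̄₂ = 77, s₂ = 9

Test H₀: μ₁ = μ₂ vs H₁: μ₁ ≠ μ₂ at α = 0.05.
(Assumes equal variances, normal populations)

Pooled variance: s²_p = [20×5² + 12×9²]/(32) = 46.0000
s_p = 6.7823
SE = s_p×√(1/n₁ + 1/n₂) = 6.7823×√(1/21 + 1/13) = 2.3935
t = (x̄₁ - x̄₂)/SE = (71 - 77)/2.3935 = -2.5068
df = 32, t-critical = ±2.037
Decision: reject H₀

Answer: t = -2.5068, reject H₀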